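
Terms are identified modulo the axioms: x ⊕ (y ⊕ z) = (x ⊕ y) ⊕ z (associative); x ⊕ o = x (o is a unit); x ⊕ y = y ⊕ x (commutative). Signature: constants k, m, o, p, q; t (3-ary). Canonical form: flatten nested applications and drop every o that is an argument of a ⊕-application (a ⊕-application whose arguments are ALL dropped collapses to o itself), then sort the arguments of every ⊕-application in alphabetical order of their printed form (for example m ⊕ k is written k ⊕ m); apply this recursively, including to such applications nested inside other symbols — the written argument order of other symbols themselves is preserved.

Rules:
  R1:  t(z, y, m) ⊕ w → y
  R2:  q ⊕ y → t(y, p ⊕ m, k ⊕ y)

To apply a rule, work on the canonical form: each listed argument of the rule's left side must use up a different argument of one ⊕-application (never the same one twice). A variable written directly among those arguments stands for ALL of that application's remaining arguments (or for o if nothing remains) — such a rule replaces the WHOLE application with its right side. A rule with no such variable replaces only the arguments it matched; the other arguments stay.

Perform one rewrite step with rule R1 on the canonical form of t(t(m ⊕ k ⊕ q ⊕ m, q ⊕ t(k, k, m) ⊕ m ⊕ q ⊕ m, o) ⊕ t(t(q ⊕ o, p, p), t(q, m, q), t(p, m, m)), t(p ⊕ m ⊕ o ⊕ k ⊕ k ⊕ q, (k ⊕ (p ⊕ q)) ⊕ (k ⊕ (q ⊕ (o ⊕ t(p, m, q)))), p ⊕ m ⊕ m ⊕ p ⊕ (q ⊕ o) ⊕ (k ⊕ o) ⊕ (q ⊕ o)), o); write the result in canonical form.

Canonical form:  t(t(k ⊕ m ⊕ m ⊕ q, m ⊕ m ⊕ q ⊕ q ⊕ t(k, k, m), o) ⊕ t(t(q, p, p), t(q, m, q), t(p, m, m)), t(k ⊕ k ⊕ m ⊕ p ⊕ q, k ⊕ k ⊕ p ⊕ q ⊕ q ⊕ t(p, m, q), k ⊕ m ⊕ m ⊕ p ⊕ p ⊕ q ⊕ q), o)
Apply R1:  consuming t(k, k, m);  w := m ⊕ m ⊕ q ⊕ q, y := k, z := k
The extension variable absorbs all remaining arguments, so the whole application is rewritten.
Giving:  t(t(k ⊕ m ⊕ m ⊕ q, k, o) ⊕ t(t(q, p, p), t(q, m, q), t(p, m, m)), t(k ⊕ k ⊕ m ⊕ p ⊕ q, k ⊕ k ⊕ p ⊕ q ⊕ q ⊕ t(p, m, q), k ⊕ m ⊕ m ⊕ p ⊕ p ⊕ q ⊕ q), o)

Answer: t(t(k ⊕ m ⊕ m ⊕ q, k, o) ⊕ t(t(q, p, p), t(q, m, q), t(p, m, m)), t(k ⊕ k ⊕ m ⊕ p ⊕ q, k ⊕ k ⊕ p ⊕ q ⊕ q ⊕ t(p, m, q), k ⊕ m ⊕ m ⊕ p ⊕ p ⊕ q ⊕ q), o)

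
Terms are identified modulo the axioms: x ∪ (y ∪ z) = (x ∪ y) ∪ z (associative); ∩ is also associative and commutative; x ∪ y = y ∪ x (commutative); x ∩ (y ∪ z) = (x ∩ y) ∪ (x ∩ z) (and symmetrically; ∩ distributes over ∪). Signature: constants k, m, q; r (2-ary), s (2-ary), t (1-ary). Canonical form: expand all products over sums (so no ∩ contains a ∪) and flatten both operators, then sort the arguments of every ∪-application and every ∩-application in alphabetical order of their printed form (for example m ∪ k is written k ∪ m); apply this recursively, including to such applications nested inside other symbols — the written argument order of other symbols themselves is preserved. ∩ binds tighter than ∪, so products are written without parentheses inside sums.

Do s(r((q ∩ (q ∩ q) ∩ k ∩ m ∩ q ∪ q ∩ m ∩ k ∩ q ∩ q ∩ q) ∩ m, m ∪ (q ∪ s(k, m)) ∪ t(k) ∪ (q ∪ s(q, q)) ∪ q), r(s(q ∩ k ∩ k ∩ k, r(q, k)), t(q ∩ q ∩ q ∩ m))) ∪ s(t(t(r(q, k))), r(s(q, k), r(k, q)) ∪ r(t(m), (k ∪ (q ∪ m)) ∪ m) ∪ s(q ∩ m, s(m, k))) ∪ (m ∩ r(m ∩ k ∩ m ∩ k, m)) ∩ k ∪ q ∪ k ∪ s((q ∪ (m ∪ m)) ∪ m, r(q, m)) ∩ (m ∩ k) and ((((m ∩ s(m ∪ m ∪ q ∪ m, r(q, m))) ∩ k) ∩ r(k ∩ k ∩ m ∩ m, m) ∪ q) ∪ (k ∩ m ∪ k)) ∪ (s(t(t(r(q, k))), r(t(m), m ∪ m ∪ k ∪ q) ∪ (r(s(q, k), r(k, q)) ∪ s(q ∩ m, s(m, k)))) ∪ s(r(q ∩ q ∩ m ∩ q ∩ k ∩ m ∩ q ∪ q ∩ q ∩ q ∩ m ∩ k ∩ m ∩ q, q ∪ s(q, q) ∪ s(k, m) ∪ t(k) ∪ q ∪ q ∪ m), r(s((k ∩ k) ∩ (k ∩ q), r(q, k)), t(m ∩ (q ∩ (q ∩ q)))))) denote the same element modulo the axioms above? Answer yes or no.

Left:  s(r((q ∩ (q ∩ q) ∩ k ∩ m ∩ q ∪ q ∩ m ∩ k ∩ q ∩ q ∩ q) ∩ m, m ∪ (q ∪ s(k, m)) ∪ t(k) ∪ (q ∪ s(q, q)) ∪ q), r(s(q ∩ k ∩ k ∩ k, r(q, k)), t(q ∩ q ∩ q ∩ m))) ∪ s(t(t(r(q, k))), r(s(q, k), r(k, q)) ∪ r(t(m), (k ∪ (q ∪ m)) ∪ m) ∪ s(q ∩ m, s(m, k))) ∪ (m ∩ r(m ∩ k ∩ m ∩ k, m)) ∩ k ∪ q ∪ k ∪ s((q ∪ (m ∪ m)) ∪ m, r(q, m)) ∩ (m ∩ k)
  Expand:  s(r(k ∩ m ∩ m ∩ q ∩ q ∩ q ∩ q ∪ k ∩ m ∩ m ∩ q ∩ q ∩ q ∩ q, m ∪ q ∪ q ∪ q ∪ s(k, m) ∪ s(q, q) ∪ t(k)), r(s(k ∩ k ∩ k ∩ q, r(q, k)), t(m ∩ q ∩ q ∩ q))) ∪ s(t(t(r(q, k))), r(s(q, k), r(k, q)) ∪ r(t(m), k ∪ m ∪ m ∪ q) ∪ s(m ∩ q, s(m, k))) ∪ k ∩ m ∩ r(k ∩ k ∩ m ∩ m, m) ∪ q ∪ k ∪ k ∩ m ∩ s(m ∪ m ∪ m ∪ q, r(q, m))
  Sort arguments:  k ∪ k ∩ m ∩ r(k ∩ k ∩ m ∩ m, m) ∪ k ∩ m ∩ s(m ∪ m ∪ m ∪ q, r(q, m)) ∪ q ∪ s(r(k ∩ m ∩ m ∩ q ∩ q ∩ q ∩ q ∪ k ∩ m ∩ m ∩ q ∩ q ∩ q ∩ q, m ∪ q ∪ q ∪ q ∪ s(k, m) ∪ s(q, q) ∪ t(k)), r(s(k ∩ k ∩ k ∩ q, r(q, k)), t(m ∩ q ∩ q ∩ q))) ∪ s(t(t(r(q, k))), r(s(q, k), r(k, q)) ∪ r(t(m), k ∪ m ∪ m ∪ q) ∪ s(m ∩ q, s(m, k)))
Right:  ((((m ∩ s(m ∪ m ∪ q ∪ m, r(q, m))) ∩ k) ∩ r(k ∩ k ∩ m ∩ m, m) ∪ q) ∪ (k ∩ m ∪ k)) ∪ (s(t(t(r(q, k))), r(t(m), m ∪ m ∪ k ∪ q) ∪ (r(s(q, k), r(k, q)) ∪ s(q ∩ m, s(m, k)))) ∪ s(r(q ∩ q ∩ m ∩ q ∩ k ∩ m ∩ q ∪ q ∩ q ∩ q ∩ m ∩ k ∩ m ∩ q, q ∪ s(q, q) ∪ s(k, m) ∪ t(k) ∪ q ∪ q ∪ m), r(s((k ∩ k) ∩ (k ∩ q), r(q, k)), t(m ∩ (q ∩ (q ∩ q))))))
  Merge nested applications:  k ∩ m ∩ r(k ∩ k ∩ m ∩ m, m) ∩ s(m ∪ m ∪ m ∪ q, r(q, m)) ∪ q ∪ k ∩ m ∪ k ∪ s(t(t(r(q, k))), r(s(q, k), r(k, q)) ∪ r(t(m), k ∪ m ∪ m ∪ q) ∪ s(m ∩ q, s(m, k))) ∪ s(r(k ∩ m ∩ m ∩ q ∩ q ∩ q ∩ q ∪ k ∩ m ∩ m ∩ q ∩ q ∩ q ∩ q, m ∪ q ∪ q ∪ q ∪ s(k, m) ∪ s(q, q) ∪ t(k)), r(s(k ∩ k ∩ k ∩ q, r(q, k)), t(m ∩ q ∩ q ∩ q)))
  Sort arguments:  k ∪ k ∩ m ∪ k ∩ m ∩ r(k ∩ k ∩ m ∩ m, m) ∩ s(m ∪ m ∪ m ∪ q, r(q, m)) ∪ q ∪ s(r(k ∩ m ∩ m ∩ q ∩ q ∩ q ∩ q ∪ k ∩ m ∩ m ∩ q ∩ q ∩ q ∩ q, m ∪ q ∪ q ∪ q ∪ s(k, m) ∪ s(q, q) ∪ t(k)), r(s(k ∩ k ∩ k ∩ q, r(q, k)), t(m ∩ q ∩ q ∩ q))) ∪ s(t(t(r(q, k))), r(s(q, k), r(k, q)) ∪ r(t(m), k ∪ m ∪ m ∪ q) ∪ s(m ∩ q, s(m, k)))

Answer: no — k ∪ k ∩ m ∩ r(k ∩ k ∩ m ∩ m, m) ∪ k ∩ m ∩ s(m ∪ m ∪ m ∪ q, r(q, m)) ∪ q ∪ s(r(k ∩ m ∩ m ∩ q ∩ q ∩ q ∩ q ∪ k ∩ m ∩ m ∩ q ∩ q ∩ q ∩ q, m ∪ q ∪ q ∪ q ∪ s(k, m) ∪ s(q, q) ∪ t(k)), r(s(k ∩ k ∩ k ∩ q, r(q, k)), t(m ∩ q ∩ q ∩ q))) ∪ s(t(t(r(q, k))), r(s(q, k), r(k, q)) ∪ r(t(m), k ∪ m ∪ m ∪ q) ∪ s(m ∩ q, s(m, k))) vs k ∪ k ∩ m ∪ k ∩ m ∩ r(k ∩ k ∩ m ∩ m, m) ∩ s(m ∪ m ∪ m ∪ q, r(q, m)) ∪ q ∪ s(r(k ∩ m ∩ m ∩ q ∩ q ∩ q ∩ q ∪ k ∩ m ∩ m ∩ q ∩ q ∩ q ∩ q, m ∪ q ∪ q ∪ q ∪ s(k, m) ∪ s(q, q) ∪ t(k)), r(s(k ∩ k ∩ k ∩ q, r(q, k)), t(m ∩ q ∩ q ∩ q))) ∪ s(t(t(r(q, k))), r(s(q, k), r(k, q)) ∪ r(t(m), k ∪ m ∪ m ∪ q) ∪ s(m ∩ q, s(m, k)))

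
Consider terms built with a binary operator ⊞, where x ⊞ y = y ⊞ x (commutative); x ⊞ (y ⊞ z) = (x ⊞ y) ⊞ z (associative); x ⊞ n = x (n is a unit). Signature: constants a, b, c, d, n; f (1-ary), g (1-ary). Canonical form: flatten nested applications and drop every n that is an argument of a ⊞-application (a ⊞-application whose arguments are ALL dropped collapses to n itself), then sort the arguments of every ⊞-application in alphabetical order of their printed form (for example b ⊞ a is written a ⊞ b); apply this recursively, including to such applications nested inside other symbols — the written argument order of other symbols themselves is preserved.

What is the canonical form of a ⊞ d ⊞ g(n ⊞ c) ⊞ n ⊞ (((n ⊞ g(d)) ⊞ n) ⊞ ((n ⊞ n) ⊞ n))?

Un-nest:  a ⊞ d ⊞ g(n ⊞ c) ⊞ n ⊞ n ⊞ g(d) ⊞ n ⊞ n ⊞ n ⊞ n
Simplify inside:  g(n ⊞ c)  →  g(c)
Drop the unit:  drop n (×6)
Sort:  a ⊞ d ⊞ g(c) ⊞ g(d)

Answer: a ⊞ d ⊞ g(c) ⊞ g(d)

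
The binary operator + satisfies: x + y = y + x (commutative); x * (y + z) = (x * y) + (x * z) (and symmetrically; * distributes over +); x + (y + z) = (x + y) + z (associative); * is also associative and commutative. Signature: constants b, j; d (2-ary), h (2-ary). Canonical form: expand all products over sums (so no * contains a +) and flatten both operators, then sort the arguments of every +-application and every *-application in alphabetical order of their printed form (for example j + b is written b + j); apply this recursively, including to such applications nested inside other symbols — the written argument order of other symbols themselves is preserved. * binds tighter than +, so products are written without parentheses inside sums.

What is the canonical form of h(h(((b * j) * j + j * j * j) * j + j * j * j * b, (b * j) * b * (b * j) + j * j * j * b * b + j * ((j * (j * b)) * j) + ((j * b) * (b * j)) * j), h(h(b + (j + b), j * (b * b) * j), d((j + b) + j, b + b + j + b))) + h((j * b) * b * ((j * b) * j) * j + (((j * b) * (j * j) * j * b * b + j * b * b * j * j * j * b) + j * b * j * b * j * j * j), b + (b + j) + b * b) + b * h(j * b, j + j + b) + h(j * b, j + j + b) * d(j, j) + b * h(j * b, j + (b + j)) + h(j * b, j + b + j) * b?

Distribute:  h(h(b * j * j * j + b * j * j * j + j * j * j * j, b * b * b * j * j + b * b * j * j * j + b * b * j * j * j + b * j * j * j * j), h(h(b + b + j, b * b * j * j), d(b + j + j, b + b + b + j))) + h(b * b * b * j * j * j * j + b * b * b * j * j * j * j + b * b * b * j * j * j * j + b * b * j * j * j * j * j, b + b + b * b + j) + b * h(b * j, b + j + j) + d(j, j) * h(b * j, b + j + j) + b * h(b * j, b + j + j) + b * h(b * j, b + j + j)
Order the arguments:  b * h(b * j, b + j + j) + b * h(b * j, b + j + j) + b * h(b * j, b + j + j) + d(j, j) * h(b * j, b + j + j) + h(b * b * b * j * j * j * j + b * b * b * j * j * j * j + b * b * b * j * j * j * j + b * b * j * j * j * j * j, b + b + b * b + j) + h(h(b * j * j * j + b * j * j * j + j * j * j * j, b * b * b * j * j + b * b * j * j * j + b * b * j * j * j + b * j * j * j * j), h(h(b + b + j, b * b * j * j), d(b + j + j, b + b + b + j)))

Answer: b * h(b * j, b + j + j) + b * h(b * j, b + j + j) + b * h(b * j, b + j + j) + d(j, j) * h(b * j, b + j + j) + h(b * b * b * j * j * j * j + b * b * b * j * j * j * j + b * b * b * j * j * j * j + b * b * j * j * j * j * j, b + b + b * b + j) + h(h(b * j * j * j + b * j * j * j + j * j * j * j, b * b * b * j * j + b * b * j * j * j + b * b * j * j * j + b * j * j * j * j), h(h(b + b + j, b * b * j * j), d(b + j + j, b + b + b + j)))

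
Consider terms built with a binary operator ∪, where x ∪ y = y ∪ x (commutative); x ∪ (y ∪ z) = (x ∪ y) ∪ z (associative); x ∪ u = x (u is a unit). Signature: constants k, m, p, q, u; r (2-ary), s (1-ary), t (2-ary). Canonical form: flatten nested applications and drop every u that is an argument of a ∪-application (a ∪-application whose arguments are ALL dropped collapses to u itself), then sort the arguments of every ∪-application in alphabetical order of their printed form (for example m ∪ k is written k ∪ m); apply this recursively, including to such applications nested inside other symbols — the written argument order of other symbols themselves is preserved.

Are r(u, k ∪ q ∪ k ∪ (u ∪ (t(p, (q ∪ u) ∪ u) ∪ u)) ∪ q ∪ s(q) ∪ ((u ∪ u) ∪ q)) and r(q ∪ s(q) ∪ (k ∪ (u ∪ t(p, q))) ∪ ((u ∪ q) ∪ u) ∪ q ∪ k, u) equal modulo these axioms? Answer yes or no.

Answer: no — r(u, k ∪ k ∪ q ∪ q ∪ q ∪ s(q) ∪ t(p, q)) vs r(k ∪ k ∪ q ∪ q ∪ q ∪ s(q) ∪ t(p, q), u)

Derivation:
Left:  r(u, k ∪ q ∪ k ∪ (u ∪ (t(p, (q ∪ u) ∪ u) ∪ u)) ∪ q ∪ s(q) ∪ ((u ∪ u) ∪ q))
  Focus inside:  k ∪ q ∪ k ∪ (u ∪ (t(p, (q ∪ u) ∪ u) ∪ u)) ∪ q ∪ s(q) ∪ ((u ∪ u) ∪ q)
  Merge nested applications:  k ∪ q ∪ k ∪ u ∪ t(p, (q ∪ u) ∪ u) ∪ u ∪ q ∪ s(q) ∪ u ∪ u ∪ q
  Inside:  t(p, (q ∪ u) ∪ u)  →  t(p, q)
  Unit:  drop u (×4)
  Sort arguments:  k ∪ k ∪ q ∪ q ∪ q ∪ s(q) ∪ t(p, q)
  Put back:  r(u, k ∪ k ∪ q ∪ q ∪ q ∪ s(q) ∪ t(p, q))
Right:  r(q ∪ s(q) ∪ (k ∪ (u ∪ t(p, q))) ∪ ((u ∪ q) ∪ u) ∪ q ∪ k, u)
  Work inside:  q ∪ s(q) ∪ (k ∪ (u ∪ t(p, q))) ∪ ((u ∪ q) ∪ u) ∪ q ∪ k
  Un-nest:  q ∪ s(q) ∪ k ∪ u ∪ t(p, q) ∪ u ∪ q ∪ u ∪ q ∪ k
  Drop the unit:  drop u (×3)
  Sort:  k ∪ k ∪ q ∪ q ∪ q ∪ s(q) ∪ t(p, q)
  Rebuild:  r(k ∪ k ∪ q ∪ q ∪ q ∪ s(q) ∪ t(p, q), u)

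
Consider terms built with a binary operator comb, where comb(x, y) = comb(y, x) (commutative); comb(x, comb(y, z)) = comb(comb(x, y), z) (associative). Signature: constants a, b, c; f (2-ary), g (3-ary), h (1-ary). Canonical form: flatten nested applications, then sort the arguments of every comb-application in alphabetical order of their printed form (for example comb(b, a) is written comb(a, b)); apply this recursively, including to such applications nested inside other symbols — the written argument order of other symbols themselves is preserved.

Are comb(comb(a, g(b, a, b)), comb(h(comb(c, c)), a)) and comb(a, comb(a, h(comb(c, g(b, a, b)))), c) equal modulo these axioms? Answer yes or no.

Answer: no — comb(a, a, g(b, a, b), h(comb(c, c))) vs comb(a, a, c, h(comb(c, g(b, a, b))))

Derivation:
Left:  comb(comb(a, g(b, a, b)), comb(h(comb(c, c)), a))
  Merge nested applications:  comb(a, g(b, a, b), h(comb(c, c)), a)
  Sort arguments:  comb(a, a, g(b, a, b), h(comb(c, c)))
Right:  comb(a, comb(a, h(comb(c, g(b, a, b)))), c)
  Un-nest:  comb(a, a, h(comb(c, g(b, a, b))), c)
  Sort arguments:  comb(a, a, c, h(comb(c, g(b, a, b))))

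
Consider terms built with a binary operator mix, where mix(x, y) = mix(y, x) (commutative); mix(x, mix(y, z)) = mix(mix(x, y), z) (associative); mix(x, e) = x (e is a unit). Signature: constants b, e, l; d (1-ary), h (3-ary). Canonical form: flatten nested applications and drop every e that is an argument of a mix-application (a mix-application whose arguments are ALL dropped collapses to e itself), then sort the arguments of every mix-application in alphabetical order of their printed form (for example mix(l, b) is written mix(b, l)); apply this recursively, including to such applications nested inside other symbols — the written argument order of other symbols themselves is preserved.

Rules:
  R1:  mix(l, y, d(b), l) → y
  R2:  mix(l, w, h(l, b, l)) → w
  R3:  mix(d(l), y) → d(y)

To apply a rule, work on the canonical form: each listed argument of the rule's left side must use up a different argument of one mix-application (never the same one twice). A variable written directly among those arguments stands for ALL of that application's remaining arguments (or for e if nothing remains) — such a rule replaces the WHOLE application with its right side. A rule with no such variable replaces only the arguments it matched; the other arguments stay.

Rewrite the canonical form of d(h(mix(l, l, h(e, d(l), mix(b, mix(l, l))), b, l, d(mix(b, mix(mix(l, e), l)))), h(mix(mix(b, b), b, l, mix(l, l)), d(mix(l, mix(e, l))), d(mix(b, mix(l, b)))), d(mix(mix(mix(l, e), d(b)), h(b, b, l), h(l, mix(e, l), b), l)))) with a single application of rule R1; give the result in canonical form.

Canonical form:  d(h(mix(b, d(mix(b, l, l)), h(e, d(l), mix(b, l, l)), l, l, l), h(mix(b, b, b, l, l, l), d(mix(l, l)), d(mix(b, b, l))), d(mix(d(b), h(b, b, l), h(l, l, b), l, l))))
Match R1:  consume d(b), l, l;  y := mix(h(b, b, l), h(l, l, b))
Every leftover argument binds to the variable; the entire application is replaced.
Result:  d(h(mix(b, d(mix(b, l, l)), h(e, d(l), mix(b, l, l)), l, l, l), h(mix(b, b, b, l, l, l), d(mix(l, l)), d(mix(b, b, l))), d(mix(h(b, b, l), h(l, l, b)))))

Answer: d(h(mix(b, d(mix(b, l, l)), h(e, d(l), mix(b, l, l)), l, l, l), h(mix(b, b, b, l, l, l), d(mix(l, l)), d(mix(b, b, l))), d(mix(h(b, b, l), h(l, l, b)))))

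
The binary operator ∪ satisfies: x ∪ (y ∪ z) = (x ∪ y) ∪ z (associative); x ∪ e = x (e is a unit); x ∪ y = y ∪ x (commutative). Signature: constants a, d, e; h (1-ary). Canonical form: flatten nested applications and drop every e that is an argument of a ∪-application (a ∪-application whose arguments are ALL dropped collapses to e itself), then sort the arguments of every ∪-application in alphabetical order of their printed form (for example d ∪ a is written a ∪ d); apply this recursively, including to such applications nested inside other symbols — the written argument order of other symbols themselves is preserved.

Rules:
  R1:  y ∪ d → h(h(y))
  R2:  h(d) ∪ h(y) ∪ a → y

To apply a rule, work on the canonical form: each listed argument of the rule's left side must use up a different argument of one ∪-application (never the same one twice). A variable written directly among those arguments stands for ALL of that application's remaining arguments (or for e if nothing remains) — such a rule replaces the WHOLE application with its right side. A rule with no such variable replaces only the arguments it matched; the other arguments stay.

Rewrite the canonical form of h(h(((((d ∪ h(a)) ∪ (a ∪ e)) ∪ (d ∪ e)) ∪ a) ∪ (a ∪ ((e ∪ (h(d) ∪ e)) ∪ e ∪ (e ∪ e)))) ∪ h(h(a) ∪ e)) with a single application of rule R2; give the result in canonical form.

Answer: h(h(a ∪ a ∪ a ∪ d ∪ d) ∪ h(h(a)))

Derivation:
Canonical form:  h(h(a ∪ a ∪ a ∪ d ∪ d ∪ h(a) ∪ h(d)) ∪ h(h(a)))
R2 matches:  uses a, h(a), h(d);  y := a
New term:  h(h(a ∪ a ∪ a ∪ d ∪ d) ∪ h(h(a)))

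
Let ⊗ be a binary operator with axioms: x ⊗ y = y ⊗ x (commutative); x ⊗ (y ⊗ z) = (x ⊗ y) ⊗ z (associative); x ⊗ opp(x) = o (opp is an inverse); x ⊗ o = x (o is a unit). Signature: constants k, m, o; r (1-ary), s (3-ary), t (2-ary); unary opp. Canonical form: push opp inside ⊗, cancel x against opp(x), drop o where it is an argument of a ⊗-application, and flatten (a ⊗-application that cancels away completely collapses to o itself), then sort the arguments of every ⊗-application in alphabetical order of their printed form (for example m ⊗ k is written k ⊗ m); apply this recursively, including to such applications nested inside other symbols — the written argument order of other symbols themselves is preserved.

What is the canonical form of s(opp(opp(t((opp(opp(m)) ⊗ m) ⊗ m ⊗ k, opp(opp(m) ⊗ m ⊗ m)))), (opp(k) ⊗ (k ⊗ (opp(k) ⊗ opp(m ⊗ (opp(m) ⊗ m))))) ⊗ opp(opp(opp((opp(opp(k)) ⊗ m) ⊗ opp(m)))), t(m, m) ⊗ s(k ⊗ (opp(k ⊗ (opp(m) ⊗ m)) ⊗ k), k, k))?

Descend into:  (opp(k) ⊗ (k ⊗ (opp(k) ⊗ opp(m ⊗ (opp(m) ⊗ m))))) ⊗ opp(opp(opp((opp(opp(k)) ⊗ m) ⊗ opp(m))))
Push opp inside:  distribute opp over ⊗ and collapse double opp
Collect terms:  opp(k) ⊗ opp(k) ⊗ opp(m)
Reassemble:  s(t(k ⊗ m ⊗ m ⊗ m, opp(m)), opp(k) ⊗ opp(k) ⊗ opp(m), s(k, k, k) ⊗ t(m, m))

Answer: s(t(k ⊗ m ⊗ m ⊗ m, opp(m)), opp(k) ⊗ opp(k) ⊗ opp(m), s(k, k, k) ⊗ t(m, m))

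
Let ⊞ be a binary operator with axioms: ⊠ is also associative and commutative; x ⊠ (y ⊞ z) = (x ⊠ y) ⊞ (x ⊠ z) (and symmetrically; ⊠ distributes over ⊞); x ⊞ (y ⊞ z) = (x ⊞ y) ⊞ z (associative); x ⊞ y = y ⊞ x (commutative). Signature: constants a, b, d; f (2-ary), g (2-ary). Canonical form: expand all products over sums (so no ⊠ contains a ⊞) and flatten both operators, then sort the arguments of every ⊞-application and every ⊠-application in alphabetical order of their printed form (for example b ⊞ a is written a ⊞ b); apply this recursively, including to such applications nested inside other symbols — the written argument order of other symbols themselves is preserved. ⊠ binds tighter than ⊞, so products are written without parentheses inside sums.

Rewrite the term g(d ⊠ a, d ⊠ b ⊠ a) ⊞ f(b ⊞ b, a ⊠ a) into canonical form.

Answer: f(b ⊞ b, a ⊠ a) ⊞ g(a ⊠ d, a ⊠ b ⊠ d)

Derivation:
Merge nested applications:  g(a ⊠ d, a ⊠ b ⊠ d) ⊞ f(b ⊞ b, a ⊠ a)
Order the arguments:  f(b ⊞ b, a ⊠ a) ⊞ g(a ⊠ d, a ⊠ b ⊠ d)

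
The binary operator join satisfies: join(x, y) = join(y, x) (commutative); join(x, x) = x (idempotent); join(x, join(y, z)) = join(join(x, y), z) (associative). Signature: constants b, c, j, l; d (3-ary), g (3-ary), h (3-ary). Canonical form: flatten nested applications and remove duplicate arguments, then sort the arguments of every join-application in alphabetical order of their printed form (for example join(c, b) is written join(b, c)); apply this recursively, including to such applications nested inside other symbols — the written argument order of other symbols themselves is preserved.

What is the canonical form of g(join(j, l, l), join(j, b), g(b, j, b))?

Work inside:  join(j, l, l)
Idempotence:  drop duplicate l
Order the arguments:  join(j, l)
Reassemble:  g(join(j, l), join(b, j), g(b, j, b))

Answer: g(join(j, l), join(b, j), g(b, j, b))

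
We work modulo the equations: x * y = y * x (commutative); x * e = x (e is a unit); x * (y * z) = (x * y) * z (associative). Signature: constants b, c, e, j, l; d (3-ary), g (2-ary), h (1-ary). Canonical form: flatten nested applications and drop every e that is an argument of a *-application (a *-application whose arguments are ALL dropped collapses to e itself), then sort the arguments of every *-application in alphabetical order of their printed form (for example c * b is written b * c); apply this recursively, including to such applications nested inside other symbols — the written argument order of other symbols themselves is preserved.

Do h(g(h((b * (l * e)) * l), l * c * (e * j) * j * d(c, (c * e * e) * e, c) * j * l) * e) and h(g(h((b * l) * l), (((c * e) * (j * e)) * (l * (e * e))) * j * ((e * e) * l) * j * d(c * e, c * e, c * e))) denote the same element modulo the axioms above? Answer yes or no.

Left:  h(g(h((b * (l * e)) * l), l * c * (e * j) * j * d(c, (c * e * e) * e, c) * j * l) * e)
  Work inside:  g(h((b * (l * e)) * l), l * c * (e * j) * j * d(c, (c * e * e) * e, c) * j * l) * e
  Inside:  g(h((b * (l * e)) * l), l * c * (e * j) * j * d(c, (c * e * e) * e, c) * j * l)  →  g(h(b * l * l), c * d(c, c, c) * j * j * j * l * l)
  Unit:  drop e
  Order the arguments:  g(h(b * l * l), c * d(c, c, c) * j * j * j * l * l)
  Rebuild:  h(g(h(b * l * l), c * d(c, c, c) * j * j * j * l * l))
Right:  h(g(h((b * l) * l), (((c * e) * (j * e)) * (l * (e * e))) * j * ((e * e) * l) * j * d(c * e, c * e, c * e)))
  Focus inside:  (((c * e) * (j * e)) * (l * (e * e))) * j * ((e * e) * l) * j * d(c * e, c * e, c * e)
  Merge nested applications:  c * e * j * e * l * e * e * j * e * e * l * j * d(c * e, c * e, c * e)
  Simplify inside:  d(c * e, c * e, c * e)  →  d(c, c, c)
  Units out:  drop e (×6)
  Sort:  c * d(c, c, c) * j * j * j * l * l
  Reassemble:  h(g(h(b * l * l), c * d(c, c, c) * j * j * j * l * l))

Answer: yes — both canonical forms are h(g(h(b * l * l), c * d(c, c, c) * j * j * j * l * l))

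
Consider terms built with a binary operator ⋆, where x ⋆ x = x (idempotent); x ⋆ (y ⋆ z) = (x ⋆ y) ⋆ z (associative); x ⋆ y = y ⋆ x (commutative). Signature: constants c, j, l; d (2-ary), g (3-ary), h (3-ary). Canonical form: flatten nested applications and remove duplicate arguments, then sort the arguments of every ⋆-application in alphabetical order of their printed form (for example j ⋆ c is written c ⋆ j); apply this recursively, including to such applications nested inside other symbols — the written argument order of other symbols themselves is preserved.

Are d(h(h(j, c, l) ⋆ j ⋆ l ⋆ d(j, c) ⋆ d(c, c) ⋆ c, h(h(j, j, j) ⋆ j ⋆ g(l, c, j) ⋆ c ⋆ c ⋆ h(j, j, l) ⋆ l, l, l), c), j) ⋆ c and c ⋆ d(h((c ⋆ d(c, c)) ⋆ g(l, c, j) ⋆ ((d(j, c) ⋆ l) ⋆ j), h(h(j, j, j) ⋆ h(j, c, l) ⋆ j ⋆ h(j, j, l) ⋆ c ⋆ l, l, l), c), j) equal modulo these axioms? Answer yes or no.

Left:  d(h(h(j, c, l) ⋆ j ⋆ l ⋆ d(j, c) ⋆ d(c, c) ⋆ c, h(h(j, j, j) ⋆ j ⋆ g(l, c, j) ⋆ c ⋆ c ⋆ h(j, j, l) ⋆ l, l, l), c), j) ⋆ c
  Simplify inside:  d(h(h(j, c, l) ⋆ j ⋆ l ⋆ d(j, c) ⋆ d(c, c) ⋆ c, h(h(j, j, j) ⋆ j ⋆ g(l, c, j) ⋆ c ⋆ c ⋆ h(j, j, l) ⋆ l, l, l), c), j)  →  d(h(c ⋆ d(c, c) ⋆ d(j, c) ⋆ h(j, c, l) ⋆ j ⋆ l, h(c ⋆ g(l, c, j) ⋆ h(j, j, j) ⋆ h(j, j, l) ⋆ j ⋆ l, l, l), c), j)
  Sort:  c ⋆ d(h(c ⋆ d(c, c) ⋆ d(j, c) ⋆ h(j, c, l) ⋆ j ⋆ l, h(c ⋆ g(l, c, j) ⋆ h(j, j, j) ⋆ h(j, j, l) ⋆ j ⋆ l, l, l), c), j)
Right:  c ⋆ d(h((c ⋆ d(c, c)) ⋆ g(l, c, j) ⋆ ((d(j, c) ⋆ l) ⋆ j), h(h(j, j, j) ⋆ h(j, c, l) ⋆ j ⋆ h(j, j, l) ⋆ c ⋆ l, l, l), c), j)
  Simplify inside:  d(h((c ⋆ d(c, c)) ⋆ g(l, c, j) ⋆ ((d(j, c) ⋆ l) ⋆ j), h(h(j, j, j) ⋆ h(j, c, l) ⋆ j ⋆ h(j, j, l) ⋆ c ⋆ l, l, l), c), j)  →  d(h(c ⋆ d(c, c) ⋆ d(j, c) ⋆ g(l, c, j) ⋆ j ⋆ l, h(c ⋆ h(j, c, l) ⋆ h(j, j, j) ⋆ h(j, j, l) ⋆ j ⋆ l, l, l), c), j)
  Order the arguments:  c ⋆ d(h(c ⋆ d(c, c) ⋆ d(j, c) ⋆ g(l, c, j) ⋆ j ⋆ l, h(c ⋆ h(j, c, l) ⋆ h(j, j, j) ⋆ h(j, j, l) ⋆ j ⋆ l, l, l), c), j)

Answer: no — c ⋆ d(h(c ⋆ d(c, c) ⋆ d(j, c) ⋆ h(j, c, l) ⋆ j ⋆ l, h(c ⋆ g(l, c, j) ⋆ h(j, j, j) ⋆ h(j, j, l) ⋆ j ⋆ l, l, l), c), j) vs c ⋆ d(h(c ⋆ d(c, c) ⋆ d(j, c) ⋆ g(l, c, j) ⋆ j ⋆ l, h(c ⋆ h(j, c, l) ⋆ h(j, j, j) ⋆ h(j, j, l) ⋆ j ⋆ l, l, l), c), j)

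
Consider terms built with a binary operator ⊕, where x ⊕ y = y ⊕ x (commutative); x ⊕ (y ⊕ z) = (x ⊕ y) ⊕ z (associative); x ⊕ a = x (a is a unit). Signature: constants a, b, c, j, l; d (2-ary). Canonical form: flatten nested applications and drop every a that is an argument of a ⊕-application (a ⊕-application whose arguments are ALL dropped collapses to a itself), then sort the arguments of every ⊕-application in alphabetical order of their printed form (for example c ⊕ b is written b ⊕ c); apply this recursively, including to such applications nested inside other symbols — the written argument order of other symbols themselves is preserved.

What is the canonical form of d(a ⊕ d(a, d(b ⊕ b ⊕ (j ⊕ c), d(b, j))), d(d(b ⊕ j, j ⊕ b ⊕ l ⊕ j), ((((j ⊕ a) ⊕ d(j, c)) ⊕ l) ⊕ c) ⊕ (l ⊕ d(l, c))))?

Focus inside:  ((((j ⊕ a) ⊕ d(j, c)) ⊕ l) ⊕ c) ⊕ (l ⊕ d(l, c))
Merge nested applications:  j ⊕ a ⊕ d(j, c) ⊕ l ⊕ c ⊕ l ⊕ d(l, c)
Units out:  drop a
Sort:  c ⊕ d(j, c) ⊕ d(l, c) ⊕ j ⊕ l ⊕ l
Reassemble:  d(d(a, d(b ⊕ b ⊕ c ⊕ j, d(b, j))), d(d(b ⊕ j, b ⊕ j ⊕ j ⊕ l), c ⊕ d(j, c) ⊕ d(l, c) ⊕ j ⊕ l ⊕ l))

Answer: d(d(a, d(b ⊕ b ⊕ c ⊕ j, d(b, j))), d(d(b ⊕ j, b ⊕ j ⊕ j ⊕ l), c ⊕ d(j, c) ⊕ d(l, c) ⊕ j ⊕ l ⊕ l))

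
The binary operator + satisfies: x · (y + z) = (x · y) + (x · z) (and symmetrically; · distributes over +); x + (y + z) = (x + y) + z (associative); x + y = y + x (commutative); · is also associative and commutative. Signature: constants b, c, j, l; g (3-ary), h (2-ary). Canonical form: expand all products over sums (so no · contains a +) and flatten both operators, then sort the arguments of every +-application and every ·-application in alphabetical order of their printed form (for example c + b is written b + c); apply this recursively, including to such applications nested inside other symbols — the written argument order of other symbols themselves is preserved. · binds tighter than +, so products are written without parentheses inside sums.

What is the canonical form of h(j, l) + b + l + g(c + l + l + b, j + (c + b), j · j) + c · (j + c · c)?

Answer: b + c · c · c + c · j + g(b + c + l + l, b + c + j, j · j) + h(j, l) + l

Derivation:
Distribute:  h(j, l) + b + l + g(b + c + l + l, b + c + j, j · j) + c · j + c · c · c
Order the arguments:  b + c · c · c + c · j + g(b + c + l + l, b + c + j, j · j) + h(j, l) + l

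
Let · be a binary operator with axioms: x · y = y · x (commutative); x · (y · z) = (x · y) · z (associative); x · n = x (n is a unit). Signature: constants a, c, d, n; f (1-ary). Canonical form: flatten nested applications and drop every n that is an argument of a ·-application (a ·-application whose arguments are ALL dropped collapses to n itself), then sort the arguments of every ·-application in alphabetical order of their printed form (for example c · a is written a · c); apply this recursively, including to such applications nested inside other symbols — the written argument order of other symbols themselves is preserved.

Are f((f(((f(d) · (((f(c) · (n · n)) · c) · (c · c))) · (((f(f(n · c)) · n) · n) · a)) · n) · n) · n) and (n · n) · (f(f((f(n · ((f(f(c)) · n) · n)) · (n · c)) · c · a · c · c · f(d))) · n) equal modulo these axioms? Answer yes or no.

Answer: no — f(f(a · c · c · c · f(c) · f(d) · f(f(c)))) vs f(f(a · c · c · c · c · f(d) · f(f(f(c)))))

Derivation:
Left:  f((f(((f(d) · (((f(c) · (n · n)) · c) · (c · c))) · (((f(f(n · c)) · n) · n) · a)) · n) · n) · n)
  Work inside:  (f(((f(d) · (((f(c) · (n · n)) · c) · (c · c))) · (((f(f(n · c)) · n) · n) · a)) · n) · n) · n
  Un-nest:  f(((f(d) · (((f(c) · (n · n)) · c) · (c · c))) · (((f(f(n · c)) · n) · n) · a)) · n) · n · n
  Inside:  f(((f(d) · (((f(c) · (n · n)) · c) · (c · c))) · (((f(f(n · c)) · n) · n) · a)) · n)  →  f(a · c · c · c · f(c) · f(d) · f(f(c)))
  Unit:  drop n (×2)
  Sort arguments:  f(a · c · c · c · f(c) · f(d) · f(f(c)))
  Reassemble:  f(f(a · c · c · c · f(c) · f(d) · f(f(c))))
Right:  (n · n) · (f(f((f(n · ((f(f(c)) · n) · n)) · (n · c)) · c · a · c · c · f(d))) · n)
  Merge nested applications:  n · n · f(f((f(n · ((f(f(c)) · n) · n)) · (n · c)) · c · a · c · c · f(d))) · n
  Inside:  f(f((f(n · ((f(f(c)) · n) · n)) · (n · c)) · c · a · c · c · f(d)))  →  f(f(a · c · c · c · c · f(d) · f(f(f(c)))))
  Units out:  drop n (×3)
  Order the arguments:  f(f(a · c · c · c · c · f(d) · f(f(f(c)))))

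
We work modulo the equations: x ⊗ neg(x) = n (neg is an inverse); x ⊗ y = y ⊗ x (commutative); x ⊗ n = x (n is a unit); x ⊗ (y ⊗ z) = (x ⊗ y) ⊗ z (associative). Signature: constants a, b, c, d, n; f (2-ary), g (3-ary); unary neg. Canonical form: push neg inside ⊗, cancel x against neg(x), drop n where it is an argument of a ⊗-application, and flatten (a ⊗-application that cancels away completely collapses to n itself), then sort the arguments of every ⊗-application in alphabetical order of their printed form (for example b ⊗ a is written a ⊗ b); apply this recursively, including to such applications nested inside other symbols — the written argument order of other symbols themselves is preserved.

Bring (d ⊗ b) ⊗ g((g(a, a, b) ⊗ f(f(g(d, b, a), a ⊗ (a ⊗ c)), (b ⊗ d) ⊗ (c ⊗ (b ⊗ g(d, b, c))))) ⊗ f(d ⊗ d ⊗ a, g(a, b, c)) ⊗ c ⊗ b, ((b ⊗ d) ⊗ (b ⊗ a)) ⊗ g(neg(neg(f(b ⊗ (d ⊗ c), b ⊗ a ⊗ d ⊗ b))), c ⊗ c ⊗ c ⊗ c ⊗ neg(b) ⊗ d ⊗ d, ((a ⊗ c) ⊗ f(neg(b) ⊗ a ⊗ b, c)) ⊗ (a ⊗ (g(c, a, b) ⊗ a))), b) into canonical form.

Push neg inside:  distribute neg over ⊗ and collapse double neg
Collect:  d ⊗ b ⊗ g(b ⊗ c ⊗ f(a ⊗ d ⊗ d, g(a, b, c)) ⊗ f(f(g(d, b, a), a ⊗ a ⊗ c), b ⊗ b ⊗ c ⊗ d ⊗ g(d, b, c)) ⊗ g(a, a, b), a ⊗ b ⊗ b ⊗ d ⊗ g(f(b ⊗ c ⊗ d, a ⊗ b ⊗ b ⊗ d), c ⊗ c ⊗ c ⊗ c ⊗ d ⊗ d ⊗ neg(b), a ⊗ a ⊗ a ⊗ c ⊗ f(a, c) ⊗ g(c, a, b)), b)
Sort arguments:  b ⊗ d ⊗ g(b ⊗ c ⊗ f(a ⊗ d ⊗ d, g(a, b, c)) ⊗ f(f(g(d, b, a), a ⊗ a ⊗ c), b ⊗ b ⊗ c ⊗ d ⊗ g(d, b, c)) ⊗ g(a, a, b), a ⊗ b ⊗ b ⊗ d ⊗ g(f(b ⊗ c ⊗ d, a ⊗ b ⊗ b ⊗ d), c ⊗ c ⊗ c ⊗ c ⊗ d ⊗ d ⊗ neg(b), a ⊗ a ⊗ a ⊗ c ⊗ f(a, c) ⊗ g(c, a, b)), b)

Answer: b ⊗ d ⊗ g(b ⊗ c ⊗ f(a ⊗ d ⊗ d, g(a, b, c)) ⊗ f(f(g(d, b, a), a ⊗ a ⊗ c), b ⊗ b ⊗ c ⊗ d ⊗ g(d, b, c)) ⊗ g(a, a, b), a ⊗ b ⊗ b ⊗ d ⊗ g(f(b ⊗ c ⊗ d, a ⊗ b ⊗ b ⊗ d), c ⊗ c ⊗ c ⊗ c ⊗ d ⊗ d ⊗ neg(b), a ⊗ a ⊗ a ⊗ c ⊗ f(a, c) ⊗ g(c, a, b)), b)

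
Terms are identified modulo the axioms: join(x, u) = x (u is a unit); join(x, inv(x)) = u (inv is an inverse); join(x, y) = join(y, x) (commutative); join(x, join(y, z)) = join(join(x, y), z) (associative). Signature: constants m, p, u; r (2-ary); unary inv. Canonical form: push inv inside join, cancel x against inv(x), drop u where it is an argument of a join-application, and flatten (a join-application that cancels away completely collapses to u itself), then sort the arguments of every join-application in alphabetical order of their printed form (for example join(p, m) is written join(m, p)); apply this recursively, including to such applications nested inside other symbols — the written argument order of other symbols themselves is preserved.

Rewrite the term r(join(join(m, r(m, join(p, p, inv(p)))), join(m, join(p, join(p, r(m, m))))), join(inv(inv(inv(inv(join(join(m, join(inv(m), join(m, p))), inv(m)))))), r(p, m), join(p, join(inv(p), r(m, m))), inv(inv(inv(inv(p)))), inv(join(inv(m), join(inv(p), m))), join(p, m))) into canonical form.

Focus inside:  join(inv(inv(inv(inv(join(join(m, join(inv(m), join(m, p))), inv(m)))))), r(p, m), join(p, join(inv(p), r(m, m))), inv(inv(inv(inv(p)))), inv(join(inv(m), join(inv(p), m))), join(p, m))
Push inv inside:  distribute inv over join and collapse double inv
Combine occurrences:  join(m, p, p, p, p, r(p, m), r(m, m))
Order the arguments:  join(m, p, p, p, p, r(m, m), r(p, m))
Rebuild:  r(join(m, m, p, p, r(m, m), r(m, p)), join(m, p, p, p, p, r(m, m), r(p, m)))

Answer: r(join(m, m, p, p, r(m, m), r(m, p)), join(m, p, p, p, p, r(m, m), r(p, m)))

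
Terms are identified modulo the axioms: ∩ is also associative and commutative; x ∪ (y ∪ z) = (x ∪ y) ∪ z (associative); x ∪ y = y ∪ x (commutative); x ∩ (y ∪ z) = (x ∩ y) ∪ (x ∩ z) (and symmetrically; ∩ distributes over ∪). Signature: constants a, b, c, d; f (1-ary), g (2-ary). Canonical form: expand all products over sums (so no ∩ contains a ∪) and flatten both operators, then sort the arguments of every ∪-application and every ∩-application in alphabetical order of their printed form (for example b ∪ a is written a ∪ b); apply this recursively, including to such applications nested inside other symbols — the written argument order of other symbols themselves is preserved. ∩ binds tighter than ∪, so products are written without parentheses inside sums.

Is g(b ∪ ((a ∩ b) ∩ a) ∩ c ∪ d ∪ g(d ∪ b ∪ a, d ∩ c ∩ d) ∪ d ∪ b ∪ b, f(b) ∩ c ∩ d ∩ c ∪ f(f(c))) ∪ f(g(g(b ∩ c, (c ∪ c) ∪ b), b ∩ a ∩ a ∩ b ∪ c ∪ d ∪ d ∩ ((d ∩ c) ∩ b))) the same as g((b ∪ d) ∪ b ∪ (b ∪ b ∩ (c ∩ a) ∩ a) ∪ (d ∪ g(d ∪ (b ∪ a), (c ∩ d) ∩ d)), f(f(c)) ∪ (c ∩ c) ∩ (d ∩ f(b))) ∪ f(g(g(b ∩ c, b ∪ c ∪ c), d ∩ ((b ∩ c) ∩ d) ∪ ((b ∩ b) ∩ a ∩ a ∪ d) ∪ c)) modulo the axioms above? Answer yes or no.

Answer: yes — both canonical forms are f(g(g(b ∩ c, b ∪ c ∪ c), a ∩ a ∩ b ∩ b ∪ b ∩ c ∩ d ∩ d ∪ c ∪ d)) ∪ g(a ∩ a ∩ b ∩ c ∪ b ∪ b ∪ b ∪ d ∪ d ∪ g(a ∪ b ∪ d, c ∩ d ∩ d), c ∩ c ∩ d ∩ f(b) ∪ f(f(c)))

Derivation:
Left:  g(b ∪ ((a ∩ b) ∩ a) ∩ c ∪ d ∪ g(d ∪ b ∪ a, d ∩ c ∩ d) ∪ d ∪ b ∪ b, f(b) ∩ c ∩ d ∩ c ∪ f(f(c))) ∪ f(g(g(b ∩ c, (c ∪ c) ∪ b), b ∩ a ∩ a ∩ b ∪ c ∪ d ∪ d ∩ ((d ∩ c) ∩ b)))
  Un-nest:  g(a ∩ a ∩ b ∩ c ∪ b ∪ b ∪ b ∪ d ∪ d ∪ g(a ∪ b ∪ d, c ∩ d ∩ d), c ∩ c ∩ d ∩ f(b) ∪ f(f(c))) ∪ f(g(g(b ∩ c, b ∪ c ∪ c), a ∩ a ∩ b ∩ b ∪ b ∩ c ∩ d ∩ d ∪ c ∪ d))
  Sort arguments:  f(g(g(b ∩ c, b ∪ c ∪ c), a ∩ a ∩ b ∩ b ∪ b ∩ c ∩ d ∩ d ∪ c ∪ d)) ∪ g(a ∩ a ∩ b ∩ c ∪ b ∪ b ∪ b ∪ d ∪ d ∪ g(a ∪ b ∪ d, c ∩ d ∩ d), c ∩ c ∩ d ∩ f(b) ∪ f(f(c)))
Right:  g((b ∪ d) ∪ b ∪ (b ∪ b ∩ (c ∩ a) ∩ a) ∪ (d ∪ g(d ∪ (b ∪ a), (c ∩ d) ∩ d)), f(f(c)) ∪ (c ∩ c) ∩ (d ∩ f(b))) ∪ f(g(g(b ∩ c, b ∪ c ∪ c), d ∩ ((b ∩ c) ∩ d) ∪ ((b ∩ b) ∩ a ∩ a ∪ d) ∪ c))
  Merge nested applications:  g(a ∩ a ∩ b ∩ c ∪ b ∪ b ∪ b ∪ d ∪ d ∪ g(a ∪ b ∪ d, c ∩ d ∩ d), c ∩ c ∩ d ∩ f(b) ∪ f(f(c))) ∪ f(g(g(b ∩ c, b ∪ c ∪ c), a ∩ a ∩ b ∩ b ∪ b ∩ c ∩ d ∩ d ∪ c ∪ d))
  Sort arguments:  f(g(g(b ∩ c, b ∪ c ∪ c), a ∩ a ∩ b ∩ b ∪ b ∩ c ∩ d ∩ d ∪ c ∪ d)) ∪ g(a ∩ a ∩ b ∩ c ∪ b ∪ b ∪ b ∪ d ∪ d ∪ g(a ∪ b ∪ d, c ∩ d ∩ d), c ∩ c ∩ d ∩ f(b) ∪ f(f(c)))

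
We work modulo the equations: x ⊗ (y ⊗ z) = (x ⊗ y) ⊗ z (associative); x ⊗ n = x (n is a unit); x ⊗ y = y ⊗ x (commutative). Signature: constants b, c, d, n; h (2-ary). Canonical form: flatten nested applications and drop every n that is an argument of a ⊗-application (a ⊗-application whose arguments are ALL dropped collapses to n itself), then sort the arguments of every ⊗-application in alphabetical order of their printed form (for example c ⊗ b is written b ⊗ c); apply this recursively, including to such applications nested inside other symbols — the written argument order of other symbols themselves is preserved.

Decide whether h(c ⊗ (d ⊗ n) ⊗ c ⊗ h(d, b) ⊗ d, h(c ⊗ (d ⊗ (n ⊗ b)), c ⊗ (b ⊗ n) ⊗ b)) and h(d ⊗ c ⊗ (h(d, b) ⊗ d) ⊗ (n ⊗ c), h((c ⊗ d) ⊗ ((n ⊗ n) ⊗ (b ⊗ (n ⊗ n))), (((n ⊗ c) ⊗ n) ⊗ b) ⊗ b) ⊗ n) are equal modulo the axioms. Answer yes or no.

Answer: yes — both canonical forms are h(c ⊗ c ⊗ d ⊗ d ⊗ h(d, b), h(b ⊗ c ⊗ d, b ⊗ b ⊗ c))

Derivation:
Left:  h(c ⊗ (d ⊗ n) ⊗ c ⊗ h(d, b) ⊗ d, h(c ⊗ (d ⊗ (n ⊗ b)), c ⊗ (b ⊗ n) ⊗ b))
  Focus inside:  c ⊗ (d ⊗ n) ⊗ c ⊗ h(d, b) ⊗ d
  Un-nest:  c ⊗ d ⊗ n ⊗ c ⊗ h(d, b) ⊗ d
  Unit:  drop n
  Sort:  c ⊗ c ⊗ d ⊗ d ⊗ h(d, b)
  Rebuild:  h(c ⊗ c ⊗ d ⊗ d ⊗ h(d, b), h(b ⊗ c ⊗ d, b ⊗ b ⊗ c))
Right:  h(d ⊗ c ⊗ (h(d, b) ⊗ d) ⊗ (n ⊗ c), h((c ⊗ d) ⊗ ((n ⊗ n) ⊗ (b ⊗ (n ⊗ n))), (((n ⊗ c) ⊗ n) ⊗ b) ⊗ b) ⊗ n)
  Focus inside:  h((c ⊗ d) ⊗ ((n ⊗ n) ⊗ (b ⊗ (n ⊗ n))), (((n ⊗ c) ⊗ n) ⊗ b) ⊗ b) ⊗ n
  Simplify inside:  h((c ⊗ d) ⊗ ((n ⊗ n) ⊗ (b ⊗ (n ⊗ n))), (((n ⊗ c) ⊗ n) ⊗ b) ⊗ b)  →  h(b ⊗ c ⊗ d, b ⊗ b ⊗ c)
  Unit:  drop n
  Sort arguments:  h(b ⊗ c ⊗ d, b ⊗ b ⊗ c)
  Reassemble:  h(c ⊗ c ⊗ d ⊗ d ⊗ h(d, b), h(b ⊗ c ⊗ d, b ⊗ b ⊗ c))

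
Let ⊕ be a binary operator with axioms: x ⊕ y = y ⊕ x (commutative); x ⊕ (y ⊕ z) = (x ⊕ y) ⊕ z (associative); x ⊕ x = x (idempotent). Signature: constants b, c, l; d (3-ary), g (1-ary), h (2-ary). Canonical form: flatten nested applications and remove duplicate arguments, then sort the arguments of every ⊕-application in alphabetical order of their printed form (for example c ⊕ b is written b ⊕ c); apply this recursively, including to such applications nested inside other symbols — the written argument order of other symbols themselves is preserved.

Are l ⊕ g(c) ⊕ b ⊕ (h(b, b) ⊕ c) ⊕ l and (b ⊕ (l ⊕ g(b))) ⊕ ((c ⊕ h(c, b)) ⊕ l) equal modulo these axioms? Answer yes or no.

Answer: no — b ⊕ c ⊕ g(c) ⊕ h(b, b) ⊕ l vs b ⊕ c ⊕ g(b) ⊕ h(c, b) ⊕ l

Derivation:
Left:  l ⊕ g(c) ⊕ b ⊕ (h(b, b) ⊕ c) ⊕ l
  Merge nested applications:  l ⊕ g(c) ⊕ b ⊕ h(b, b) ⊕ c ⊕ l
  Drop duplicates:  drop duplicate l
  Sort arguments:  b ⊕ c ⊕ g(c) ⊕ h(b, b) ⊕ l
Right:  (b ⊕ (l ⊕ g(b))) ⊕ ((c ⊕ h(c, b)) ⊕ l)
  Flatten:  b ⊕ l ⊕ g(b) ⊕ c ⊕ h(c, b) ⊕ l
  Drop duplicates:  drop duplicate l
  Sort:  b ⊕ c ⊕ g(b) ⊕ h(c, b) ⊕ l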